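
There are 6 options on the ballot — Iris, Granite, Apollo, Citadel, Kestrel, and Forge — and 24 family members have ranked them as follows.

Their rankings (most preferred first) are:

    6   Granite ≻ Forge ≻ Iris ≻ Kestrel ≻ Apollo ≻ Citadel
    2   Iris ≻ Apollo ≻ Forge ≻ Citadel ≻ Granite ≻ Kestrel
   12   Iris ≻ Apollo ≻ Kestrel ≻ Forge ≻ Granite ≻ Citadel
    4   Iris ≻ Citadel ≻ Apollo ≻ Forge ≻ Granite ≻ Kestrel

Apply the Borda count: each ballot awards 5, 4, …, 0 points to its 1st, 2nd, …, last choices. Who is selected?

Iris

Borda scores:
  Iris: 6·3 + 2·5 + 12·5 + 4·5 = 108
  Granite: 6·5 + 2·1 + 12·1 + 4·1 = 48
  Apollo: 6·1 + 2·4 + 12·4 + 4·3 = 74
  Citadel: 6·0 + 2·2 + 12·0 + 4·4 = 20
  Kestrel: 6·2 + 2·0 + 12·3 + 4·0 = 48
  Forge: 6·4 + 2·3 + 12·2 + 4·2 = 62
Iris has the highest total.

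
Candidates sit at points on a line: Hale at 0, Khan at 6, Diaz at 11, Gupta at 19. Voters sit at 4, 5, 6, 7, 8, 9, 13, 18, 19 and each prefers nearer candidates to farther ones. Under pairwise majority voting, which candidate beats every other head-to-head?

With single-peaked preferences on a line, the Condorcet winner is the candidate closest to the median voter.
The median voter (position 8) is closest to Khan at 6.
Check: Khan vs Diaz — voters closer to Khan: 5 of 9.

Khan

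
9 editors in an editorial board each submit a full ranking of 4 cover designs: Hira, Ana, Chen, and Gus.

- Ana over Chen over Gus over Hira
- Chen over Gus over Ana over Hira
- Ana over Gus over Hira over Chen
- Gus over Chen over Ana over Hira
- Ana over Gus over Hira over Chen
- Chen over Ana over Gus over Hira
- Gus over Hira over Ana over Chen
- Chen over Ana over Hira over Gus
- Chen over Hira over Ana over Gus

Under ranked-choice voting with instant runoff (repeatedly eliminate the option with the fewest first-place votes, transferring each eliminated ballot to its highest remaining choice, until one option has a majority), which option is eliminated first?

Hira

Round 1: Chen 4, Ana 3, Gus 2, Hira 0. Hira has the fewest and is eliminated.
Round 2: Chen 4, Ana 3, Gus 2. Gus has the fewest and is eliminated.
Round 3: Chen 5, Ana 4. Chen has a majority.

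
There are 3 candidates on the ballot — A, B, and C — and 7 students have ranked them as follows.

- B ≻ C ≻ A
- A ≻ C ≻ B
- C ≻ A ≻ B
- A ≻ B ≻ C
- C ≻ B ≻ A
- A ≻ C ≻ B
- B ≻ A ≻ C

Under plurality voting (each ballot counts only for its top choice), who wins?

A

First-place vote totals:
  A: 3
  B: 2
  C: 2
A has the most first-place votes.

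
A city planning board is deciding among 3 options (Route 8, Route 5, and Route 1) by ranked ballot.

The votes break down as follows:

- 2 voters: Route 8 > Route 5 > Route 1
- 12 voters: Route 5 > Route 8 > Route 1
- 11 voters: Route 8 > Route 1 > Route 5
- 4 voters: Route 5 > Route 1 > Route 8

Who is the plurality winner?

First-place vote totals:
  Route 8: 13
  Route 5: 16
  Route 1: 0
Route 5 has the most first-place votes.

Route 5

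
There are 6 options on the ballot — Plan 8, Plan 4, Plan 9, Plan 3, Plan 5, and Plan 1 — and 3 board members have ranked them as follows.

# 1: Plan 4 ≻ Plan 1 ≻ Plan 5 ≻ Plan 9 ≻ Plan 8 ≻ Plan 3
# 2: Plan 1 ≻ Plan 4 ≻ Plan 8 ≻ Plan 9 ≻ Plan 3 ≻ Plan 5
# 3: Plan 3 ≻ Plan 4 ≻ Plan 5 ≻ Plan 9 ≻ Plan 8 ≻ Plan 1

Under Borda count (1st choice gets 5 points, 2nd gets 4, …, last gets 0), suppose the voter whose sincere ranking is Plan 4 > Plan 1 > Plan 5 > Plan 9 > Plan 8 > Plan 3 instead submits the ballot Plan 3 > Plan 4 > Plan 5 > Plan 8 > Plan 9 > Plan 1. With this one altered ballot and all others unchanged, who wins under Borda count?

Borda totals with the altered ballot: Plan 8 6, Plan 4 12, Plan 9 5, Plan 3 11, Plan 5 6, Plan 1 5.
The winner is unchanged: still Plan 4.

Plan 4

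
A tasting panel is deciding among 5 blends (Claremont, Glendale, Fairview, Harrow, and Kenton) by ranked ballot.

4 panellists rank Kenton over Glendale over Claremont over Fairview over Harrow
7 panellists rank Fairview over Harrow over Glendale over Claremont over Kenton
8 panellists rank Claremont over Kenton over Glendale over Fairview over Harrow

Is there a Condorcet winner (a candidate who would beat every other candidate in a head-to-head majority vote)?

Head-to-head results (19 voters total):
Claremont vs Glendale: Glendale wins 11–8.
Claremont vs Fairview: Claremont wins 12–7.
Claremont vs Harrow: Claremont wins 12–7.
Claremont vs Kenton: Claremont wins 15–4.
Glendale vs Fairview: Glendale wins 12–7.
Glendale vs Harrow: Glendale wins 12–7.
Glendale vs Kenton: Kenton wins 12–7.
Fairview vs Harrow: Fairview wins 19–0.
Fairview vs Kenton: Kenton wins 12–7.
Harrow vs Kenton: Kenton wins 12–7.
No candidate beats all others: Claremont beats Kenton beats Glendale beats Claremont, a majority cycle.

No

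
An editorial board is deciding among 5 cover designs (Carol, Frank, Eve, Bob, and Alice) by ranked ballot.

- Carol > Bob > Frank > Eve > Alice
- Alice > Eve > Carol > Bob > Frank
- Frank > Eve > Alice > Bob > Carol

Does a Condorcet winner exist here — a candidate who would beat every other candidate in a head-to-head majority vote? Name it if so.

None — there is no Condorcet winner

Head-to-head results (3 voters total):
Carol vs Frank: Carol wins 2–1.
Carol vs Eve: Eve wins 2–1.
Carol vs Bob: Carol wins 2–1.
Carol vs Alice: Alice wins 2–1.
Frank vs Eve: Frank wins 2–1.
Frank vs Bob: Bob wins 2–1.
Frank vs Alice: Frank wins 2–1.
Eve vs Bob: Eve wins 2–1.
Eve vs Alice: Eve wins 2–1.
Bob vs Alice: Alice wins 2–1.
No candidate beats all others: Carol beats Frank beats Eve beats Carol, a majority cycle.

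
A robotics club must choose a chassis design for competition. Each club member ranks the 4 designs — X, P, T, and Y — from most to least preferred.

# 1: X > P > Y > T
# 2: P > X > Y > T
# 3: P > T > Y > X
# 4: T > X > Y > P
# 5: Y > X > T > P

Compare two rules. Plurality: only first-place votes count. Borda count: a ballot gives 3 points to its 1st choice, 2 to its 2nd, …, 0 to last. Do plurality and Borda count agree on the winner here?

Plurality first-place counts: X 1, P 2, T 1, Y 1 → P.
Borda totals: X 9, P 8, T 6, Y 7 → X.
The two rules disagree: plurality picks P, Borda picks X.

No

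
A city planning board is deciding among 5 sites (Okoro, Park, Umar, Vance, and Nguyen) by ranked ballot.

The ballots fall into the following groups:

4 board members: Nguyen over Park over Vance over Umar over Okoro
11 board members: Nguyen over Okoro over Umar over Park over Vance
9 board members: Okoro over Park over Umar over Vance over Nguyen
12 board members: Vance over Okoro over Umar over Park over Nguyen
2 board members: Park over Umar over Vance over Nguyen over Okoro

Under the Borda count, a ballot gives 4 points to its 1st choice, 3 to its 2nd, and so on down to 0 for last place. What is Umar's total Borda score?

Borda scores:
  Okoro: 4·0 + 11·3 + 9·4 + 12·3 + 2·0 = 105
  Park: 4·3 + 11·1 + 9·3 + 12·1 + 2·4 = 70
  Umar: 4·1 + 11·2 + 9·2 + 12·2 + 2·3 = 74
  Vance: 4·2 + 11·0 + 9·1 + 12·4 + 2·2 = 69
  Nguyen: 4·4 + 11·4 + 9·0 + 12·0 + 2·1 = 62

74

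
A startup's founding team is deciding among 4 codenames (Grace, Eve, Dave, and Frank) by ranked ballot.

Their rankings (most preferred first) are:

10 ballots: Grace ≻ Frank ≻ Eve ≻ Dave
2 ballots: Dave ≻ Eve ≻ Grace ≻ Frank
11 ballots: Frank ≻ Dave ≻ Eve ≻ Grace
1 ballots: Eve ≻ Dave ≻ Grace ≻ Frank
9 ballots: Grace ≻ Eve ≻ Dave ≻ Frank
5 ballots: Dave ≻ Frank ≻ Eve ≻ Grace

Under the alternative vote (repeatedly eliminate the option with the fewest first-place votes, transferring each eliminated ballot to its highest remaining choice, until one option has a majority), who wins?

Round 1: Grace 19, Frank 11, Dave 7, Eve 1. Eve has the fewest and is eliminated.
Round 2: Grace 19, Frank 11, Dave 8. Dave has the fewest and is eliminated.
Round 3: Grace 22, Frank 16. Grace has a majority.

Grace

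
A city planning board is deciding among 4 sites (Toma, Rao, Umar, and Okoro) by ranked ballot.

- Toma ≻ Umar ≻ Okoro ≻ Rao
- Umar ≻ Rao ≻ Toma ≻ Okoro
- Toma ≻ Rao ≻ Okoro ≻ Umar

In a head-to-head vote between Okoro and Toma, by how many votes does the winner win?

Ballots ranking Okoro above Toma: 0.
Ballots ranking Toma above Okoro: 3.
Toma wins 3–0, a margin of 3.

3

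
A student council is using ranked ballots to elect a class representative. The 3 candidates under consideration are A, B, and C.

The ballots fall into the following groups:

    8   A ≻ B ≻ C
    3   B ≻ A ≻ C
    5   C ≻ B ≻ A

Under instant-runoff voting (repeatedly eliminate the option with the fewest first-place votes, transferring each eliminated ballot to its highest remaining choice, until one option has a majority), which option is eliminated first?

B

Round 1: A 8, C 5, B 3. B has the fewest and is eliminated.
Round 2: A 11, C 5. A has a majority.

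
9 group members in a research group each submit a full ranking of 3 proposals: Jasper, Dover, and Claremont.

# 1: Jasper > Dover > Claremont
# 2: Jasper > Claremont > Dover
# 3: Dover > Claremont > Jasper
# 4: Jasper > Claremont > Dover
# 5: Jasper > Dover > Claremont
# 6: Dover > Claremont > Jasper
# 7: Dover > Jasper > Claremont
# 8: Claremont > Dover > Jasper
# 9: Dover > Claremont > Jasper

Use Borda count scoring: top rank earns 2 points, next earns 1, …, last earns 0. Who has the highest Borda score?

Borda scores:
  Jasper: 2 + 2 + 0 + 2 + 2 + 0 + 1 + 0 + 0 = 9
  Dover: 1 + 0 + 2 + 0 + 1 + 2 + 2 + 1 + 2 = 11
  Claremont: 0 + 1 + 1 + 1 + 0 + 1 + 0 + 2 + 1 = 7
Dover has the highest total.

Dover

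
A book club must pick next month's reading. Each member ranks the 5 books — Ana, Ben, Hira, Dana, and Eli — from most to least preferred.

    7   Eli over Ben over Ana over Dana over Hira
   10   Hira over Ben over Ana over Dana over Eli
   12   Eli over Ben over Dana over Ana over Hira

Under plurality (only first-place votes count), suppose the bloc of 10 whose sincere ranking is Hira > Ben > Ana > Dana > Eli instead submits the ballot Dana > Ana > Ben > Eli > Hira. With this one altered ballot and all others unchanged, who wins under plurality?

Eli

First-place totals with the altered ballot: Ana 0, Ben 0, Hira 0, Dana 10, Eli 19.
The winner is unchanged: still Eli.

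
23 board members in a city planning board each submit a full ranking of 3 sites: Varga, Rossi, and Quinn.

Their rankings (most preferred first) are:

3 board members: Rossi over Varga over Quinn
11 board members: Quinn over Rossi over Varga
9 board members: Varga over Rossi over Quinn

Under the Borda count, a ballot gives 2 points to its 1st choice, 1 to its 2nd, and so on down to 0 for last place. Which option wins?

Rossi

Borda scores:
  Varga: 3·1 + 11·0 + 9·2 = 21
  Rossi: 3·2 + 11·1 + 9·1 = 26
  Quinn: 3·0 + 11·2 + 9·0 = 22
Rossi has the highest total.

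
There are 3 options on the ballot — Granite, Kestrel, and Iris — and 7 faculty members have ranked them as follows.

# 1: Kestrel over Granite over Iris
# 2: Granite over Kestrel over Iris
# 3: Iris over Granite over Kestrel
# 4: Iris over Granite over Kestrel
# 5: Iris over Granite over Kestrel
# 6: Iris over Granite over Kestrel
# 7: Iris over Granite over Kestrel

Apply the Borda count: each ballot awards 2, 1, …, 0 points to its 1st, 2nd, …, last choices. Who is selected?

Iris

Borda scores:
  Granite: 1 + 2 + 1 + 1 + 1 + 1 + 1 = 8
  Kestrel: 2 + 1 + 0 + 0 + 0 + 0 + 0 = 3
  Iris: 0 + 0 + 2 + 2 + 2 + 2 + 2 = 10
Iris has the highest total.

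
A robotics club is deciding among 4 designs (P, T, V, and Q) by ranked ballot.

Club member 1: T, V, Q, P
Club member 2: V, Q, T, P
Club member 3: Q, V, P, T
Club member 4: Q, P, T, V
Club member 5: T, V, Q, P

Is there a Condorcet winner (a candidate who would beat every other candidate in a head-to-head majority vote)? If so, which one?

Head-to-head results (5 voters total):
P vs T: T wins 3–2.
P vs V: V wins 4–1.
P vs Q: Q wins 5–0.
T vs V: T wins 3–2.
T vs Q: Q wins 3–2.
V vs Q: V wins 3–2.
No candidate beats all others: T beats V beats Q beats T, a majority cycle.

There is no Condorcet winner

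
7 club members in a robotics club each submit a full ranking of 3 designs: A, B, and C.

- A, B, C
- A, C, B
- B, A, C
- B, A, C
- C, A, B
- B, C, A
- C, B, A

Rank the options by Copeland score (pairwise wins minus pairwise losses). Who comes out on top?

Pairwise results:
  A vs B: B wins 4–3.
  A vs C: A wins 4–3.
  B vs C: B wins 4–3.
Copeland scores (wins − losses):
  A: 1 − 1 = 0
  B: 2 − 0 = 2
  C: 0 − 2 = -2
B has the best Copeland score.

B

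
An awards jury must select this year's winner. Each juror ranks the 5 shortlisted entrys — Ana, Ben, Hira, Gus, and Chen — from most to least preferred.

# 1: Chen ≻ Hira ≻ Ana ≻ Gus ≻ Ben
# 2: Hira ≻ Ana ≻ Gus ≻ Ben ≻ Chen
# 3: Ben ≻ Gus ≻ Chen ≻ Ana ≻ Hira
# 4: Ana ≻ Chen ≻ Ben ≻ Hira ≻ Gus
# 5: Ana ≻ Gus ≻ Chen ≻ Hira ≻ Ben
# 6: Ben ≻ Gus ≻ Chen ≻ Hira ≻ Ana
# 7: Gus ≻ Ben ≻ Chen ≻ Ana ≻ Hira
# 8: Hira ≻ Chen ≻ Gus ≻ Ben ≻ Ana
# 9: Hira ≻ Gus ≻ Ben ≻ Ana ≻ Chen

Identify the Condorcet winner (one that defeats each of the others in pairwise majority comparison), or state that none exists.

There is no Condorcet winner

Head-to-head results (9 voters total):
Ana vs Ben: Ben wins 5–4.
Ana vs Hira: Hira wins 5–4.
Ana vs Gus: Gus wins 5–4.
Ana vs Chen: Chen wins 5–4.
Ben vs Hira: Hira wins 5–4.
Ben vs Gus: Gus wins 6–3.
Ben vs Chen: Ben wins 5–4.
Hira vs Gus: Hira wins 5–4.
Hira vs Chen: Chen wins 6–3.
Gus vs Chen: Gus wins 6–3.
No candidate beats all others: Ben beats Chen beats Hira beats Ben, a majority cycle.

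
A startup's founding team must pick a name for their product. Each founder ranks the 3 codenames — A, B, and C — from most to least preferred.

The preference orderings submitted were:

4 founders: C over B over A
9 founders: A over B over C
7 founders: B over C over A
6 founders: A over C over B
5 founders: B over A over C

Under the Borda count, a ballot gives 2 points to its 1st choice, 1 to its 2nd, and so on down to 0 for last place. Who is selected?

B

Borda scores:
  A: 4·0 + 9·2 + 7·0 + 6·2 + 5·1 = 35
  B: 4·1 + 9·1 + 7·2 + 6·0 + 5·2 = 37
  C: 4·2 + 9·0 + 7·1 + 6·1 + 5·0 = 21
B has the highest total.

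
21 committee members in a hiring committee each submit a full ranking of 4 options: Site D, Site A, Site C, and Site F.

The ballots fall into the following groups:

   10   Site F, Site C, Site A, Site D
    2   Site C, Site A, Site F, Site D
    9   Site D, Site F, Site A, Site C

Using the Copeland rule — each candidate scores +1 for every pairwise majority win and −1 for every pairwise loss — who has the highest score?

Site F

Pairwise results:
  Site D vs Site A: Site A wins 12–9.
  Site D vs Site C: Site C wins 12–9.
  Site D vs Site F: Site F wins 12–9.
  Site A vs Site C: Site C wins 12–9.
  Site A vs Site F: Site F wins 19–2.
  Site C vs Site F: Site F wins 19–2.
Copeland scores (wins − losses):
  Site D: 0 − 3 = -3
  Site A: 1 − 2 = -1
  Site C: 2 − 1 = 1
  Site F: 3 − 0 = 3
Site F has the best Copeland score.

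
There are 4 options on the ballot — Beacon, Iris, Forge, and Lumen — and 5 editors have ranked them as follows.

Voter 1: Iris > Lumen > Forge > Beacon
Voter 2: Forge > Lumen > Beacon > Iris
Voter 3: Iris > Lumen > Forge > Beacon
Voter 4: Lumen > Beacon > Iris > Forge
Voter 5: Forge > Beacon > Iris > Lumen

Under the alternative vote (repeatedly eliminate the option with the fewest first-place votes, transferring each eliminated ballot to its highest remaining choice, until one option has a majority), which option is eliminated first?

Round 1: Iris 2, Forge 2, Lumen 1, Beacon 0. Beacon has the fewest and is eliminated.
Round 2: Iris 2, Forge 2, Lumen 1. Lumen has the fewest and is eliminated.
Round 3: Iris 3, Forge 2. Iris has a majority.

Beacon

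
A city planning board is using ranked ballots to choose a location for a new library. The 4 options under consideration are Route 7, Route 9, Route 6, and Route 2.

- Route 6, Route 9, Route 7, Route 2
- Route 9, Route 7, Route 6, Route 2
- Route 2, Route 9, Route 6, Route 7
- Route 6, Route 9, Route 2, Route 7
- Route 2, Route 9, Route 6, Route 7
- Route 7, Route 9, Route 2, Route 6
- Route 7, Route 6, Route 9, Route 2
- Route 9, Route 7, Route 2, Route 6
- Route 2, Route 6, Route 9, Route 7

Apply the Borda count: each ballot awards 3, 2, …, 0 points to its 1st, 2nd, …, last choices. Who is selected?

Borda scores:
  Route 7: 1 + 2 + 0 + 0 + 0 + 3 + 3 + 2 + 0 = 11
  Route 9: 2 + 3 + 2 + 2 + 2 + 2 + 1 + 3 + 1 = 18
  Route 6: 3 + 1 + 1 + 3 + 1 + 0 + 2 + 0 + 2 = 13
  Route 2: 0 + 0 + 3 + 1 + 3 + 1 + 0 + 1 + 3 = 12
Route 9 has the highest total.

Route 9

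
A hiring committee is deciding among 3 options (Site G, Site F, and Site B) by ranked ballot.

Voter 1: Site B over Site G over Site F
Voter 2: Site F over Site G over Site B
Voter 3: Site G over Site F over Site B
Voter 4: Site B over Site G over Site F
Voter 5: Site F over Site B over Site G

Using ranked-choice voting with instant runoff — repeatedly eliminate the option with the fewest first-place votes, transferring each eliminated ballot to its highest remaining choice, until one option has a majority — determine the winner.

Round 1: Site F 2, Site B 2, Site G 1. Site G has the fewest and is eliminated.
Round 2: Site F 3, Site B 2. Site F has a majority.

Site F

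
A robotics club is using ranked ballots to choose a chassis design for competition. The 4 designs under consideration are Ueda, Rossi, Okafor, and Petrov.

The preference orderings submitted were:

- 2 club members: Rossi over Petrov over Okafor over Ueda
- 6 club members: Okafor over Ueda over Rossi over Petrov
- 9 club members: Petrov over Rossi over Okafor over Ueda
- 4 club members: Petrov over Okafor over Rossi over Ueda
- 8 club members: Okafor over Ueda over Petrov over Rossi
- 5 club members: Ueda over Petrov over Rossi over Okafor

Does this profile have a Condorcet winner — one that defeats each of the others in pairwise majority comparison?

No

Head-to-head results (34 voters total):
Ueda vs Rossi: Ueda wins 19–15.
Ueda vs Okafor: Okafor wins 29–5.
Ueda vs Petrov: Ueda wins 19–15.
Rossi vs Okafor: Okafor wins 18–16.
Rossi vs Petrov: Petrov wins 26–8.
Okafor vs Petrov: Petrov wins 20–14.
No candidate beats all others: Ueda beats Petrov beats Okafor beats Ueda, a majority cycle.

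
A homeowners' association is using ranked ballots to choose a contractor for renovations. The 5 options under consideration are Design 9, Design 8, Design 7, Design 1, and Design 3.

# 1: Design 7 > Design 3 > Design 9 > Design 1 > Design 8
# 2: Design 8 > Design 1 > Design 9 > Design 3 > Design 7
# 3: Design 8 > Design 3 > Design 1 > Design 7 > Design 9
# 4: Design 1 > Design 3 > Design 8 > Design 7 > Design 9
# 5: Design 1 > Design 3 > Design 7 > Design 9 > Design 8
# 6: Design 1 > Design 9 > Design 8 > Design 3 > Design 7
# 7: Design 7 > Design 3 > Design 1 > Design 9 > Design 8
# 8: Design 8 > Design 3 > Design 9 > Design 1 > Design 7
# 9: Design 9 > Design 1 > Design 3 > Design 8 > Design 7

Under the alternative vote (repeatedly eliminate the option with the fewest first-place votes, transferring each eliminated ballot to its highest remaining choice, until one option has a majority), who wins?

Design 1

Round 1: Design 8 3, Design 1 3, Design 7 2, Design 9 1, Design 3 0. Design 3 has the fewest and is eliminated.
Round 2: Design 8 3, Design 1 3, Design 7 2, Design 9 1. Design 9 has the fewest and is eliminated.
Round 3: Design 1 4, Design 8 3, Design 7 2. Design 7 has the fewest and is eliminated.
Round 4: Design 1 6, Design 8 3. Design 1 has a majority.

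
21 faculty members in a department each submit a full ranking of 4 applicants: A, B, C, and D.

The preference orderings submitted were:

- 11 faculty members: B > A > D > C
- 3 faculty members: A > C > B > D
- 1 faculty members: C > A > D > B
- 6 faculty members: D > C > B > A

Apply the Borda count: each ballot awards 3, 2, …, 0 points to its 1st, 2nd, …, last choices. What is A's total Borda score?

Borda scores:
  A: 11·2 + 3·3 + 2 + 6·0 = 33
  B: 11·3 + 3·1 + 0 + 6·1 = 42
  C: 11·0 + 3·2 + 3 + 6·2 = 21
  D: 11·1 + 3·0 + 1 + 6·3 = 30

33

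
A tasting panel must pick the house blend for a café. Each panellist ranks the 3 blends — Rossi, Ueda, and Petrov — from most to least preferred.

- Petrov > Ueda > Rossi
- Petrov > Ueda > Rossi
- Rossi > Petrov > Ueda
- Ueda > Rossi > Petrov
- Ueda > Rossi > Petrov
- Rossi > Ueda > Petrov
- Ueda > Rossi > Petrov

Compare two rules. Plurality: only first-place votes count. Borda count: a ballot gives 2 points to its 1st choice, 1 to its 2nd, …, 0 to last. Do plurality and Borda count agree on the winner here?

Yes

Plurality first-place counts: Rossi 2, Ueda 3, Petrov 2 → Ueda.
Borda totals: Rossi 7, Ueda 9, Petrov 5 → Ueda.
The two rules agree on Ueda.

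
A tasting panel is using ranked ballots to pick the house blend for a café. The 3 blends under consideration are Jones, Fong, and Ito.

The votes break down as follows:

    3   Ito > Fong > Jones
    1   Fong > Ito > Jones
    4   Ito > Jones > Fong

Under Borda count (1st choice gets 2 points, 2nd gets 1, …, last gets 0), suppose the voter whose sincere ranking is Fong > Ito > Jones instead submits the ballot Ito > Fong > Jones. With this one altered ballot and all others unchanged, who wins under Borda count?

Ito

Borda totals with the altered ballot: Jones 4, Fong 4, Ito 16.
The winner is unchanged: still Ito.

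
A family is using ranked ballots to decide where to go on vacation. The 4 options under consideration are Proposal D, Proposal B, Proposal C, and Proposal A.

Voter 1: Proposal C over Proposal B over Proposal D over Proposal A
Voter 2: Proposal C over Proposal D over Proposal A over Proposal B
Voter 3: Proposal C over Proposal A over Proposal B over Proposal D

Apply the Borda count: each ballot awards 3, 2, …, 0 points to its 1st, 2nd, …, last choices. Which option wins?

Borda scores:
  Proposal D: 1 + 2 + 0 = 3
  Proposal B: 2 + 0 + 1 = 3
  Proposal C: 3 + 3 + 3 = 9
  Proposal A: 0 + 1 + 2 = 3
Proposal C has the highest total.

Proposal C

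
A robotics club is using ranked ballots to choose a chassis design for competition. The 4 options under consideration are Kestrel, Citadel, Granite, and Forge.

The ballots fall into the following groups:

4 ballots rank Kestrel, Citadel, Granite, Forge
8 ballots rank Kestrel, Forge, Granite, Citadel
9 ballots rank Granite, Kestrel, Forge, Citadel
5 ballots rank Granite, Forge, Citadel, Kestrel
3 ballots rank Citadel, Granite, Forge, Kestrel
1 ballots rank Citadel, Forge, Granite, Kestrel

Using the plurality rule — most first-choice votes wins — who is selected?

Granite

First-place vote totals:
  Kestrel: 12
  Citadel: 4
  Granite: 14
  Forge: 0
Granite has the most first-place votes.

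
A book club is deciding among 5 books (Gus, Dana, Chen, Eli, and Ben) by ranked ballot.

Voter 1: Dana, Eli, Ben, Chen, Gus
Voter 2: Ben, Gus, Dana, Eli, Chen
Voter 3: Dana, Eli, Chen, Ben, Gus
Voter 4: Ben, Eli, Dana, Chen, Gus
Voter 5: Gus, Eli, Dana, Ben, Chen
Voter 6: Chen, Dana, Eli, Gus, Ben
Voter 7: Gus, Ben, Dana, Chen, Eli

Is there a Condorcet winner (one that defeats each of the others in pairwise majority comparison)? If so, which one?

Dana

Head-to-head results (7 voters total):
Gus vs Dana: Dana wins 4–3.
Gus vs Chen: Chen wins 4–3.
Gus vs Eli: Eli wins 4–3.
Gus vs Ben: Ben wins 4–3.
Dana vs Chen: Dana wins 6–1.
Dana vs Eli: Dana wins 5–2.
Dana vs Ben: Dana wins 4–3.
Chen vs Eli: Eli wins 5–2.
Chen vs Ben: Ben wins 5–2.
Eli vs Ben: Eli wins 4–3.
Dana beats each rival — Gus (4–3), Chen (6–1), Eli (5–2), Ben (4–3) — so Dana is the Condorcet winner.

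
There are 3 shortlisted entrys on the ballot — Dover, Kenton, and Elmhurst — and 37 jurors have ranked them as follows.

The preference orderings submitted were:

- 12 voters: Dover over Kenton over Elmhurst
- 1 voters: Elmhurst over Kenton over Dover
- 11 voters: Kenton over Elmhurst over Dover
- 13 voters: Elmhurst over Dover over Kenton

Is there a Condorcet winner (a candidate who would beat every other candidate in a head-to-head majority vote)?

No

Head-to-head results (37 voters total):
Dover vs Kenton: Dover wins 25–12.
Dover vs Elmhurst: Elmhurst wins 25–12.
Kenton vs Elmhurst: Kenton wins 23–14.
No candidate beats all others: Dover beats Kenton beats Elmhurst beats Dover, a majority cycle.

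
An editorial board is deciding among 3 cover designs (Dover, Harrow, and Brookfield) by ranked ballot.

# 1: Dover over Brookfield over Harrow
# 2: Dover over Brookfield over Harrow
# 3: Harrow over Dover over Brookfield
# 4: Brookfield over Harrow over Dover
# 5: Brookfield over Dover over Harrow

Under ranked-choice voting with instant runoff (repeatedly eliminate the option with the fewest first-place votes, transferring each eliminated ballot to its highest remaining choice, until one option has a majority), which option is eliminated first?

Harrow

Round 1: Dover 2, Brookfield 2, Harrow 1. Harrow has the fewest and is eliminated.
Round 2: Dover 3, Brookfield 2. Dover has a majority.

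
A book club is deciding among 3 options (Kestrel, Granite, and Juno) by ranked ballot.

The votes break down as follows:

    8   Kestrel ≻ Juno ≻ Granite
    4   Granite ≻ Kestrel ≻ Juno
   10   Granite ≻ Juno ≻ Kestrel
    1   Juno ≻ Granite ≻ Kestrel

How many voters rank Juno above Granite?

9

Ballots ranking Juno above Granite: 8+1 = 9.
Ballots ranking Granite above Juno: 4+10 = 14.
So 9 of 23 voters prefer Juno to Granite.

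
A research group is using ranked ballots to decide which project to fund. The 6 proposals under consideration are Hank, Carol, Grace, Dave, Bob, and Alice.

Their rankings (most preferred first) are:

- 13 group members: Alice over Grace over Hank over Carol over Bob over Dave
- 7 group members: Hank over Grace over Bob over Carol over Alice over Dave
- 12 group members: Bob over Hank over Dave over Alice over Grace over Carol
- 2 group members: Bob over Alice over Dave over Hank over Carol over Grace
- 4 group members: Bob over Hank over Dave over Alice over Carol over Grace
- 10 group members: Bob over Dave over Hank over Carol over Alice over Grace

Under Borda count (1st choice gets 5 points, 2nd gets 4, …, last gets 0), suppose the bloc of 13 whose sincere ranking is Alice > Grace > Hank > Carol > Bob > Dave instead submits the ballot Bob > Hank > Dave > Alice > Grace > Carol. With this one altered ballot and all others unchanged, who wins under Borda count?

Bob

Borda totals with the altered ballot: Hank 185, Carol 40, Grace 53, Dave 133, Bob 226, Alice 83.
The winner is unchanged: still Bob.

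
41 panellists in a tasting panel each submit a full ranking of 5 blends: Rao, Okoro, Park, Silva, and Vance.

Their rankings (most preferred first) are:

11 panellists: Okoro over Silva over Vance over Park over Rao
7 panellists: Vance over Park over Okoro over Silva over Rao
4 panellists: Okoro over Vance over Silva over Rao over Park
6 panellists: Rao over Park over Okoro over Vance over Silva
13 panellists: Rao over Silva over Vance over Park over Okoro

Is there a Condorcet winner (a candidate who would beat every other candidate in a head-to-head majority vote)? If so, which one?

There is no Condorcet winner

Head-to-head results (41 voters total):
Rao vs Okoro: Okoro wins 22–19.
Rao vs Park: Rao wins 23–18.
Rao vs Silva: Silva wins 22–19.
Rao vs Vance: Vance wins 22–19.
Okoro vs Park: Park wins 26–15.
Okoro vs Silva: Okoro wins 28–13.
Okoro vs Vance: Okoro wins 21–20.
Park vs Silva: Silva wins 28–13.
Park vs Vance: Vance wins 35–6.
Silva vs Vance: Silva wins 24–17.
No candidate beats all others: Rao beats Park beats Okoro beats Rao, a majority cycle.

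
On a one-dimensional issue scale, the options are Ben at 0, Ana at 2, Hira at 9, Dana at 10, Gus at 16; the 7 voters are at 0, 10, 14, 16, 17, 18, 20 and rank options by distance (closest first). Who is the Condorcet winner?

With single-peaked preferences on a line, the Condorcet winner is the candidate closest to the median voter.
The median voter (position 16) is closest to Gus at 16.
Check: Gus vs Ben — voters closer to Gus: 6 of 7.

Gus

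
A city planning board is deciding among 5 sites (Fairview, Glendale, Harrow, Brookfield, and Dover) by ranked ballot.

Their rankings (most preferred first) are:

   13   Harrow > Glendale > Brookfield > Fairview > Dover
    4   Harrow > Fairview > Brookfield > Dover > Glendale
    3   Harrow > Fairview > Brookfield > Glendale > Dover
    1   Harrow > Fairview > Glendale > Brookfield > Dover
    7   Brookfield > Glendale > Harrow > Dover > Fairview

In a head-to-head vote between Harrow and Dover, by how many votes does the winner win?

Ballots ranking Harrow above Dover: 13+4+3+1+7 = 28.
Ballots ranking Dover above Harrow: 0.
Harrow wins 28–0, a margin of 28.

28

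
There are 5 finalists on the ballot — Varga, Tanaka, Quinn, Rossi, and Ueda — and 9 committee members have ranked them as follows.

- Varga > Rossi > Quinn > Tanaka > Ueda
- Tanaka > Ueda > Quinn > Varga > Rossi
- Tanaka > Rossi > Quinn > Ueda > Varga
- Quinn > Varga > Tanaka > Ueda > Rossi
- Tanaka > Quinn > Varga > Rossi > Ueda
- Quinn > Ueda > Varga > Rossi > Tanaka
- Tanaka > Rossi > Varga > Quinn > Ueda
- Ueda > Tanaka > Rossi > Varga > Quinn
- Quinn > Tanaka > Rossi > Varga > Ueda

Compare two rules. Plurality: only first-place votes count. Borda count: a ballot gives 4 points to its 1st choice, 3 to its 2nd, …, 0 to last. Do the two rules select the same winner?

Plurality first-place counts: Varga 1, Tanaka 4, Quinn 3, Rossi 0, Ueda 1 → Tanaka.
Borda totals: Varga 16, Tanaka 25, Quinn 22, Rossi 15, Ueda 12 → Tanaka.
The two rules agree on Tanaka.

Yes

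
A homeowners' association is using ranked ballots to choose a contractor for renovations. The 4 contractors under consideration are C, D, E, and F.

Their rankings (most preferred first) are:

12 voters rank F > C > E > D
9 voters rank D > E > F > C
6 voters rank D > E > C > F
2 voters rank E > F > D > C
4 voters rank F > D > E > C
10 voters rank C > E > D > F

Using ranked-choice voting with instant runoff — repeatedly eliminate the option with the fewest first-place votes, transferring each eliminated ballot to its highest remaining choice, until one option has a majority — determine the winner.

D

Round 1: F 16, D 15, C 10, E 2. E has the fewest and is eliminated.
Round 2: F 18, D 15, C 10. C has the fewest and is eliminated.
Round 3: D 25, F 18. D has a majority.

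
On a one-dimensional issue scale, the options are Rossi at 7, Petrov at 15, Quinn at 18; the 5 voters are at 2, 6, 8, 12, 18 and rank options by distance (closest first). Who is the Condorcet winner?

With single-peaked preferences on a line, the Condorcet winner is the candidate closest to the median voter.
The median voter (position 8) is closest to Rossi at 7.
Check: Rossi vs Petrov — voters closer to Rossi: 3 of 5.

Rossi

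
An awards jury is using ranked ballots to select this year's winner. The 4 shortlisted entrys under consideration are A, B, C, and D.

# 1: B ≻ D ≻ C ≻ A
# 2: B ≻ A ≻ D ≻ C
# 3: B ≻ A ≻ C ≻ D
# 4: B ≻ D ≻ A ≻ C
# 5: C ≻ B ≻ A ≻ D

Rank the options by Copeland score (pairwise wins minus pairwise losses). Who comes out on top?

Pairwise results:
  A vs B: B wins 5–0.
  A vs C: A wins 3–2.
  A vs D: A wins 3–2.
  B vs C: B wins 4–1.
  B vs D: B wins 5–0.
  C vs D: D wins 3–2.
Copeland scores (wins − losses):
  A: 2 − 1 = 1
  B: 3 − 0 = 3
  C: 0 − 3 = -3
  D: 1 − 2 = -1
B has the best Copeland score.

B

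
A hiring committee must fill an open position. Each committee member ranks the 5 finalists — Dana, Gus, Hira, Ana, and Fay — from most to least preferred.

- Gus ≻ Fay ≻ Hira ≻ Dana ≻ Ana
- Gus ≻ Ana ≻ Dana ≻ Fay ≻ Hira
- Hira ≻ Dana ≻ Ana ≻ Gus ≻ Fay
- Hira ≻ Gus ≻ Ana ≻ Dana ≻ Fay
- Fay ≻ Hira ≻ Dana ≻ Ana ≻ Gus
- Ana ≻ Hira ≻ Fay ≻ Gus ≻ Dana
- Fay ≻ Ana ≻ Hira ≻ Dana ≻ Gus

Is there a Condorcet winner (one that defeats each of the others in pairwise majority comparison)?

Head-to-head results (7 voters total):
Dana vs Gus: Gus wins 4–3.
Dana vs Hira: Hira wins 6–1.
Dana vs Ana: Ana wins 4–3.
Dana vs Fay: Fay wins 4–3.
Gus vs Hira: Hira wins 5–2.
Gus vs Ana: Ana wins 4–3.
Gus vs Fay: Gus wins 4–3.
Hira vs Ana: Hira wins 4–3.
Hira vs Fay: Fay wins 4–3.
Ana vs Fay: Ana wins 4–3.
No candidate beats all others: Gus beats Fay beats Hira beats Gus, a majority cycle.

No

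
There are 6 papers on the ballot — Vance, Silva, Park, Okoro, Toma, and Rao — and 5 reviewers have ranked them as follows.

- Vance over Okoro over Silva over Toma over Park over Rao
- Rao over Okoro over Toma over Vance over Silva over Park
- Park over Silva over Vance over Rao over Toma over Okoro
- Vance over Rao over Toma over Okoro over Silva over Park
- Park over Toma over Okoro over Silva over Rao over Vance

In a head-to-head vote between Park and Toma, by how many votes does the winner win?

Ballots ranking Park above Toma: 2.
Ballots ranking Toma above Park: 3.
Toma wins 3–2, a margin of 1.

1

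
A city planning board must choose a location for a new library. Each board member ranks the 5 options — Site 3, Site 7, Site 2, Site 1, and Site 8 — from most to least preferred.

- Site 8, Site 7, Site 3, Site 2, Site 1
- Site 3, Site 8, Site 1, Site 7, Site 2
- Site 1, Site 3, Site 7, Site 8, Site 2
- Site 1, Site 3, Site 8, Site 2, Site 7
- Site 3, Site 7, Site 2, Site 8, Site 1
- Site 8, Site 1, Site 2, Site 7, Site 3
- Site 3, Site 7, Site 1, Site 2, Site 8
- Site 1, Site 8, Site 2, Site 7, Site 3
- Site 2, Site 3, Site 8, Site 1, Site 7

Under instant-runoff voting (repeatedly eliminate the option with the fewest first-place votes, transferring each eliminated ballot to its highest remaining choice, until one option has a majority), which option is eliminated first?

Round 1: Site 3 3, Site 1 3, Site 8 2, Site 2 1, Site 7 0. Site 7 has the fewest and is eliminated.
Round 2: Site 3 3, Site 1 3, Site 8 2, Site 2 1. Site 2 has the fewest and is eliminated.
Round 3: Site 3 4, Site 1 3, Site 8 2. Site 8 has the fewest and is eliminated.
Round 4: Site 3 5, Site 1 4. Site 3 has a majority.

Site 7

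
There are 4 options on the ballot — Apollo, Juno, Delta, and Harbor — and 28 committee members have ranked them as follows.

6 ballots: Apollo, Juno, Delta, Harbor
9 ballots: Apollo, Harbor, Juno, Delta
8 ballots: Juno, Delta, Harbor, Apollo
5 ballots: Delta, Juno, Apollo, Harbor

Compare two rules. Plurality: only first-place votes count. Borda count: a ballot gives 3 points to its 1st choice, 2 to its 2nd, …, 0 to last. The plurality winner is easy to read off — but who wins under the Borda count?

Juno

Plurality first-place counts: Apollo 15, Juno 8, Delta 5, Harbor 0 → Apollo.
Borda totals: Apollo 50, Juno 55, Delta 37, Harbor 26 → Juno.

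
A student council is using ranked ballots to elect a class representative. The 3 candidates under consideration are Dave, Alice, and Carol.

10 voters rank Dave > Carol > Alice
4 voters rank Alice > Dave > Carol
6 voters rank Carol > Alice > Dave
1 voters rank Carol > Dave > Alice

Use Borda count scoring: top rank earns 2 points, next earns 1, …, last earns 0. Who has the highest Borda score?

Dave

Borda scores:
  Dave: 10·2 + 4·1 + 6·0 + 1 = 25
  Alice: 10·0 + 4·2 + 6·1 + 0 = 14
  Carol: 10·1 + 4·0 + 6·2 + 2 = 24
Dave has the highest total.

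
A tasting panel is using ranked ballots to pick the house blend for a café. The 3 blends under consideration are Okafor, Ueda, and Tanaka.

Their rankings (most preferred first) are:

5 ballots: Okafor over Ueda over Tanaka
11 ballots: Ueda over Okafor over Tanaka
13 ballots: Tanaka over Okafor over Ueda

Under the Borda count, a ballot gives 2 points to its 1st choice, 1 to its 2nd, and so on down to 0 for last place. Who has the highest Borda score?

Borda scores:
  Okafor: 5·2 + 11·1 + 13·1 = 34
  Ueda: 5·1 + 11·2 + 13·0 = 27
  Tanaka: 5·0 + 11·0 + 13·2 = 26
Okafor has the highest total.

Okafor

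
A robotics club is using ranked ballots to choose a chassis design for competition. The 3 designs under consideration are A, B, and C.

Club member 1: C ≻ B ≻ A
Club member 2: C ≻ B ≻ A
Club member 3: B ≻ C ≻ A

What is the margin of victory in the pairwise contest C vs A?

Ballots ranking C above A: 3.
Ballots ranking A above C: 0.
C wins 3–0, a margin of 3.

3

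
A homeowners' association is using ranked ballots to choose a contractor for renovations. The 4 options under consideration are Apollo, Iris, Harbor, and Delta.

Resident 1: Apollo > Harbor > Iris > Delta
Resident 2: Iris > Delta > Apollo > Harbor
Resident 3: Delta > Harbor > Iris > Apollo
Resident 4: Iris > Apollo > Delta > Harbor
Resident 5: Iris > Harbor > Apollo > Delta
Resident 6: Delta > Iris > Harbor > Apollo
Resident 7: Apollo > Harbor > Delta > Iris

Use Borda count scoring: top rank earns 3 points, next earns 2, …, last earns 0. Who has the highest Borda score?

Iris

Borda scores:
  Apollo: 3 + 1 + 0 + 2 + 1 + 0 + 3 = 10
  Iris: 1 + 3 + 1 + 3 + 3 + 2 + 0 = 13
  Harbor: 2 + 0 + 2 + 0 + 2 + 1 + 2 = 9
  Delta: 0 + 2 + 3 + 1 + 0 + 3 + 1 = 10
Iris has the highest total.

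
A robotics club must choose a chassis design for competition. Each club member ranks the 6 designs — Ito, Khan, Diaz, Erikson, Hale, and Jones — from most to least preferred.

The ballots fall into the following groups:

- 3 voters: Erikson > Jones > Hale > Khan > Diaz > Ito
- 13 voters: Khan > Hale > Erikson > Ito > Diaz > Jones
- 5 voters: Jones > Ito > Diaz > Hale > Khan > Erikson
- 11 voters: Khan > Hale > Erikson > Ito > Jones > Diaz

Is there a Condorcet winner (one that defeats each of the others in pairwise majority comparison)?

Head-to-head results (32 voters total):
Ito vs Khan: Khan wins 27–5.
Ito vs Diaz: Ito wins 29–3.
Ito vs Erikson: Erikson wins 27–5.
Ito vs Hale: Hale wins 27–5.
Ito vs Jones: Ito wins 24–8.
Khan vs Diaz: Khan wins 27–5.
Khan vs Erikson: Khan wins 29–3.
Khan vs Hale: Khan wins 24–8.
Khan vs Jones: Khan wins 24–8.
Diaz vs Erikson: Erikson wins 27–5.
Diaz vs Hale: Hale wins 27–5.
Diaz vs Jones: Jones wins 19–13.
Erikson vs Hale: Hale wins 29–3.
Erikson vs Jones: Erikson wins 27–5.
Hale vs Jones: Hale wins 24–8.
Khan beats each rival — Ito (27–5), Diaz (27–5), Erikson (29–3), Hale (24–8), Jones (24–8) — so Khan is the Condorcet winner.

Yes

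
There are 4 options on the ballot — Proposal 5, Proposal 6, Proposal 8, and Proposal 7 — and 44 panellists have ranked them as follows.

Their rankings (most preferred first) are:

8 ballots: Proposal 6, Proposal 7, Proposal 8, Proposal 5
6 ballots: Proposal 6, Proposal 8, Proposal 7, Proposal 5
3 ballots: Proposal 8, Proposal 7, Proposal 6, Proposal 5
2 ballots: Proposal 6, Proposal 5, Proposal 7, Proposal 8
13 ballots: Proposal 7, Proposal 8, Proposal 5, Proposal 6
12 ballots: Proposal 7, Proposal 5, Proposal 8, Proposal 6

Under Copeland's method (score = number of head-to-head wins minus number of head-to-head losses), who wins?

Pairwise results:
  Proposal 5 vs Proposal 6: Proposal 5 wins 25–19.
  Proposal 5 vs Proposal 8: Proposal 8 wins 30–14.
  Proposal 5 vs Proposal 7: Proposal 7 wins 42–2.
  Proposal 6 vs Proposal 8: Proposal 8 wins 28–16.
  Proposal 6 vs Proposal 7: Proposal 7 wins 28–16.
  Proposal 8 vs Proposal 7: Proposal 7 wins 35–9.
Copeland scores (wins − losses):
  Proposal 5: 1 − 2 = -1
  Proposal 6: 0 − 3 = -3
  Proposal 8: 2 − 1 = 1
  Proposal 7: 3 − 0 = 3
Proposal 7 has the best Copeland score.

Proposal 7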